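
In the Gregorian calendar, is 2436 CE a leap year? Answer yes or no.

2436 is divisible by 4 and not by 100, so it is a leap year.

yes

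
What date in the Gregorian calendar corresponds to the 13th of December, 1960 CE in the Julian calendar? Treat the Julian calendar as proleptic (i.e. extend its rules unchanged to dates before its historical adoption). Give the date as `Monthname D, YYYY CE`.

December 26, 1960 CE

At this point the Julian calendar is 13 days behind the Gregorian.
13 December 1960 Julian + 13 days → 26 December 1960 Gregorian.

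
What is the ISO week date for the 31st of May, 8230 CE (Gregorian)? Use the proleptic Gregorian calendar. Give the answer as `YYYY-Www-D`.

8230-W22-1

The weekday is Monday (ISO weekday 1).
That Monday belongs to ISO week 22 of ISO year 8230.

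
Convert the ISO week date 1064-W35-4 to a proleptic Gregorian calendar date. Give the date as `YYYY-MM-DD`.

1064-09-01

ISO week 1 of 1064 is the week containing the first Thursday of 1064.
Week 35, day 4 (Thursday) lands on 1064-09-01.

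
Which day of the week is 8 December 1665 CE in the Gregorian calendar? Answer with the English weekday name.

Tuesday

JDN 2329531 mod 7 = 1, and JDN 0 was a Monday, so this is a Tuesday.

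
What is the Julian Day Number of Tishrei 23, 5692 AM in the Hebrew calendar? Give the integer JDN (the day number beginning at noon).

In the Gregorian calendar the same day is 4 October 1931.
JDN 2451545 is 1 January 2000 CE (Gregorian); the target day is −24926 days from there, so JDN = 2426619.

2426619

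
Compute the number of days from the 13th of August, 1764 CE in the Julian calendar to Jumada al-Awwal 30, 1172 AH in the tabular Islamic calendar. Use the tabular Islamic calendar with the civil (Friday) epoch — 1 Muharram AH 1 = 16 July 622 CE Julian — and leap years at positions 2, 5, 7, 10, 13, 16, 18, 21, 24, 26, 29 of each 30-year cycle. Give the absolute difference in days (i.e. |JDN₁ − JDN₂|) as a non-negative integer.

2034

JDN of the first date = 2365584.
JDN of the second date = 2363550.
|2363550 − 2365584| = 2034.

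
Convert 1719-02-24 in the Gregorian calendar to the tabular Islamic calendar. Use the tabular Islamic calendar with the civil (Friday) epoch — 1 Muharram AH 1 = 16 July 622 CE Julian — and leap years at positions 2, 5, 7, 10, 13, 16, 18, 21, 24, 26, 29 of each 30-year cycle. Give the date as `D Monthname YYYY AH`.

4 Rabi' al-Thani 1131 AH

Julian Day Number of the source date = 2348966.
Converting JDN 2348966 to the tabular Islamic calendar gives 4 Rabi' al-Thani 1131 AH.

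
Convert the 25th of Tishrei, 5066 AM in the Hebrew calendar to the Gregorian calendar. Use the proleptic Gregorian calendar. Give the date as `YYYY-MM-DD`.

Julian Day Number of the source date = 2197996.
Converting JDN 2197996 to the Gregorian calendar gives 22 October 1305 CE.

1305-10-22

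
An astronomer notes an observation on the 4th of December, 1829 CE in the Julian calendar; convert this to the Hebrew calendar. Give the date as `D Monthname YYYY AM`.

The source date corresponds to 16 December 1829 in the Gregorian calendar (JDN 2389438).
That day falls on 20 Kislev 5590 AM in the Hebrew calendar.

20 Kislev 5590 AM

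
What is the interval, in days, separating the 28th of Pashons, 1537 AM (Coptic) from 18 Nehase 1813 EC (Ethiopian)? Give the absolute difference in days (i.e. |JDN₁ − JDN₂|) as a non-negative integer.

JDN of the first date = 2386321.
JDN of the second date = 2386401.
|2386401 − 2386321| = 80.

80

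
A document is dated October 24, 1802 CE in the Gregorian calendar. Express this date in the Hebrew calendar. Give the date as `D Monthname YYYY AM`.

Both dates share Julian Day Number 2379523; in the Hebrew calendar that is 28 Tishrei 5563 AM.

28 Tishrei 5563 AM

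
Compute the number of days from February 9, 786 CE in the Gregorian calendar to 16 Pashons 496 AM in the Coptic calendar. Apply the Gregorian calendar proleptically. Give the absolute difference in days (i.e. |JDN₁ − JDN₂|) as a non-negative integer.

JDN of the first date = 2008180.
JDN of the second date = 2006084.
|2006084 − 2008180| = 2096.

2096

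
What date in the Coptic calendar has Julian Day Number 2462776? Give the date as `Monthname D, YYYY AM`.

Thout 21, 1747 AM

JDN 2462776 is 1 October 2030 in the Gregorian calendar.
In the Coptic calendar that day is Thout 21, 1747 AM.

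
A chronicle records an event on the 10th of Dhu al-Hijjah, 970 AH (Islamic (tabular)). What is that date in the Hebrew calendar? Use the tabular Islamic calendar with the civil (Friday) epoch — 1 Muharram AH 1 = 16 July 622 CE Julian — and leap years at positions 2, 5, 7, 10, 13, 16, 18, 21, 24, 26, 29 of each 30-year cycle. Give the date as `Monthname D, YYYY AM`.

The source date corresponds to 10 August 1563 in the proleptic Gregorian calendar (JDN 2292155).
That day falls on 11 Av 5323 AM in the Hebrew calendar.

Av 11, 5323 AM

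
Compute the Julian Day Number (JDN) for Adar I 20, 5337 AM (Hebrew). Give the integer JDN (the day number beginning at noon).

2297095

In the proleptic Gregorian calendar the same day is 17 February 1577.
JDN 2299161 is 15 October 1582 CE (Gregorian); the target day is −2066 days from there, so JDN = 2297095.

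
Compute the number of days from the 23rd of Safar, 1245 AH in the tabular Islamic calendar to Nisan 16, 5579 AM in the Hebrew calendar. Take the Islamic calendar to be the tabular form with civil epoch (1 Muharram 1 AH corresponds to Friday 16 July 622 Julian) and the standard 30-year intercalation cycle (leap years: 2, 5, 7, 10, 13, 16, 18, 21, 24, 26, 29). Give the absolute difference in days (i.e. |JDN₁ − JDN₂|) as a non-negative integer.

3788

JDN of the first date = 2389324.
JDN of the second date = 2385536.
|2385536 − 2389324| = 3788.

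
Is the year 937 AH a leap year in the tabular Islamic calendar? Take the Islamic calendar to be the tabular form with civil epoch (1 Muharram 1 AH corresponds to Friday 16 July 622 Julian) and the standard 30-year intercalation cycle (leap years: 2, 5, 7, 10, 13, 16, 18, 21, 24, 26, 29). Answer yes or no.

yes

Year 937 AH is year 7 of its 30-year cycle; leap positions are 2, 5, 7, 10, 13, 16, 18, 21, 24, 26, 29, so it is a leap year (355 days).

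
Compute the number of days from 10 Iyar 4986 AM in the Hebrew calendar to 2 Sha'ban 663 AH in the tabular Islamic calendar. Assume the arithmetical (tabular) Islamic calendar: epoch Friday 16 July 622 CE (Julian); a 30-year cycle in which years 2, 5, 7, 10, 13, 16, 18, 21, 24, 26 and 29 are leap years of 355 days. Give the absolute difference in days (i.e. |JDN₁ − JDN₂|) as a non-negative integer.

First date → JDN 2168983; second date → JDN 2183239.
The interval is |2168983 − 2183239| = 14256 days.

14256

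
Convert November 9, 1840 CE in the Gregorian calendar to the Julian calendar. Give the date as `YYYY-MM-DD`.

For dates in this range the Gregorian date is 12 days ahead of the Julian.
9 November 1840 Gregorian − 12 days → 28 October 1840 Julian.

1840-10-28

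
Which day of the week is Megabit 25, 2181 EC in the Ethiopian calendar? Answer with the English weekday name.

Saturday

Equivalently 4 April 2189 Gregorian, JDN 2520670.
JDN 2520670 mod 7 = 5, and JDN 0 was a Monday, so this is a Saturday.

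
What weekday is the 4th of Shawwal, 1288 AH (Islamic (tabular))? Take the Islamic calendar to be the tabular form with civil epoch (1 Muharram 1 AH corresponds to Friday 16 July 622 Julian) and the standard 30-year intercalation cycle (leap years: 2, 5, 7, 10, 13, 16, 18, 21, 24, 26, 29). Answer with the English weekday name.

In the Gregorian calendar this is 17 December 1871 (JDN 2404779).
JDN 2404779 mod 7 = 6, and JDN 0 was a Monday, so this is a Sunday.

Sunday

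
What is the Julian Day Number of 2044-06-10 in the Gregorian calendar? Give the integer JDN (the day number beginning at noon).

JDN 2451545 is 1 January 2000 CE (Gregorian); the target day is +16232 days from there, so JDN = 2467777.

2467777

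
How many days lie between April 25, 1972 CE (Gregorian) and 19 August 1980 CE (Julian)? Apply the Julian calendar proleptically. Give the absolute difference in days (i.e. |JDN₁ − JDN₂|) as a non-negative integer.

JDN of the first date = 2441433.
JDN of the second date = 2444484.
|2444484 − 2441433| = 3051.

3051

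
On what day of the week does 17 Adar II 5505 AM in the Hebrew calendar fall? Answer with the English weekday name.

Equivalently 21 March 1745 Gregorian, JDN 2358488.
Since JDN mod 7 = 6 (0 = Monday), the day is Sunday.

Sunday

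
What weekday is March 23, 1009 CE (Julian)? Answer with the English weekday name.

Wednesday

In the proleptic Gregorian calendar this is 29 March 1009 (JDN 2089677).
JDN 2089677 mod 7 = 2, and JDN 0 was a Monday, so this is a Wednesday.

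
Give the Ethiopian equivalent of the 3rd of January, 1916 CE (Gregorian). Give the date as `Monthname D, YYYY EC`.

Tahsas 24, 1908 EC

Both dates share Julian Day Number 2420866; in the Ethiopian calendar that is 24 Tahsas 1908 EC.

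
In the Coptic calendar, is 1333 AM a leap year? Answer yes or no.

no

1333 mod 4 = 1; in the Coptic calendar a year is leap when year mod 4 = 3, so it is a common year.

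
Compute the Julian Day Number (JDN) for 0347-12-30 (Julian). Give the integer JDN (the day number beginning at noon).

1848163

In the proleptic Gregorian calendar the same day is 31 December 347.
JDN 2299161 is 15 October 1582 CE (Gregorian); the target day is −450998 days from there, so JDN = 1848163.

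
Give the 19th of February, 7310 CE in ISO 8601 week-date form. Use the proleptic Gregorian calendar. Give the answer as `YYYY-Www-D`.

7310-W08-3

The weekday is Wednesday (ISO weekday 3).
That Wednesday belongs to ISO week 8 of ISO year 7310.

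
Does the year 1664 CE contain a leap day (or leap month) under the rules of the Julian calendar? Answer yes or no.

1664 mod 4 = 0, so it is a leap year in the Julian calendar.

yes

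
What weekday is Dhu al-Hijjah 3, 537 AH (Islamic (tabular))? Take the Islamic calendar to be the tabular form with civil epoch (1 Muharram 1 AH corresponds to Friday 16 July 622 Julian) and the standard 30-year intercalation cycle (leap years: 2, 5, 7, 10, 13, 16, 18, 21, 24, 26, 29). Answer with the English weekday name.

This is JDN 2138708 (26 June 1143 Gregorian).
JDN 2138708 mod 7 = 5, and JDN 0 was a Monday, so this is a Saturday.

Saturday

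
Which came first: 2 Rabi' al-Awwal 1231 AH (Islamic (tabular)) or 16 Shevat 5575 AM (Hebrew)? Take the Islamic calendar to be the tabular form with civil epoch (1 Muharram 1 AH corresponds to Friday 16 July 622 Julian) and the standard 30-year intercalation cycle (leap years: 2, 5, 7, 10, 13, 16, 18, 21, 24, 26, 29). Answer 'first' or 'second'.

second

The two dates have Julian Day Numbers 2384371 and 2384001 respectively.
Since 2384001 < 2384371, the second date comes first.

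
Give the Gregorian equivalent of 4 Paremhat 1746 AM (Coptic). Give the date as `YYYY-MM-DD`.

2030-03-13

Both dates share Julian Day Number 2462574; in the Gregorian calendar that is 13 March 2030 CE.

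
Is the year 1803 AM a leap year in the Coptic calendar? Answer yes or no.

yes

1803 mod 4 = 3; in the Coptic calendar a year is leap when year mod 4 = 3, so it is a leap year.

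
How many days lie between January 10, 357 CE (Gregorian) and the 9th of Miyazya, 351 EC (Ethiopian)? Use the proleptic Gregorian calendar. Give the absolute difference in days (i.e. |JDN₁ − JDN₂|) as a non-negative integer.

First date → JDN 1851461; second date → JDN 1852276.
The interval is |1851461 − 1852276| = 815 days.

815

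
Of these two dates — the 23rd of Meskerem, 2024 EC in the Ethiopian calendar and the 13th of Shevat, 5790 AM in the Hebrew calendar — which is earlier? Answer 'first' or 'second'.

second

The two dates have Julian Day Numbers 2463144 and 2462519 respectively.
Since 2462519 < 2463144, the second date comes first.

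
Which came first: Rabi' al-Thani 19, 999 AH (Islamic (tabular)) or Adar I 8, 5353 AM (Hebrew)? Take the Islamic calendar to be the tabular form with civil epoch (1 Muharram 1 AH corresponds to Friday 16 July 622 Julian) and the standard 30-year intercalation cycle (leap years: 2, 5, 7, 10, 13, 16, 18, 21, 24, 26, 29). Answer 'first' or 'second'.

First date → JDN 2302205; second date → JDN 2302932.
JDN 2302205 < JDN 2302932, so the first date is earlier.

first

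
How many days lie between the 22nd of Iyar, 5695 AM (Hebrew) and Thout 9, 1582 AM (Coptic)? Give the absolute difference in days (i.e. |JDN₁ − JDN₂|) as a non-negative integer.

JDN of the first date = 2427948.
JDN of the second date = 2402498.
|2402498 − 2427948| = 25450.

25450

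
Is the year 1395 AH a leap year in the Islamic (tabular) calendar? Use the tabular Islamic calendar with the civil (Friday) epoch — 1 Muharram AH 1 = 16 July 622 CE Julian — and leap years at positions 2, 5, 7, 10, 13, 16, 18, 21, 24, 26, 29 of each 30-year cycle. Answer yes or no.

no

Year 1395 AH is year 15 of its 30-year cycle; leap positions are 2, 5, 7, 10, 13, 16, 18, 21, 24, 26, 29, so it is a common year (354 days).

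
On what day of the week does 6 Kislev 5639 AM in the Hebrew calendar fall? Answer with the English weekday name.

Monday

Equivalently 2 December 1878 Gregorian, JDN 2407321.
2407321 ≡ 0 (mod 7); counting from Monday = 0 gives Monday.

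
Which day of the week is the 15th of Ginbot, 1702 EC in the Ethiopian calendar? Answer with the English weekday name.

Wednesday

Equivalently 21 May 1710 Gregorian, JDN 2345765.
JDN 2345765 mod 7 = 2, and JDN 0 was a Monday, so this is a Wednesday.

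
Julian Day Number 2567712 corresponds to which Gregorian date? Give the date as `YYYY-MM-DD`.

JDN 2451545 is 1 Jan 2000; 2567712 is +116167 days from there.

2318-01-21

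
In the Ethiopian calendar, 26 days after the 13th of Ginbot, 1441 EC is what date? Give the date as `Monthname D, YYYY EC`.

Sene 9, 1441 EC

Counting 26 days forward from JDN 2250433 reaches JDN 2250459, which is Sene 9, 1441 EC.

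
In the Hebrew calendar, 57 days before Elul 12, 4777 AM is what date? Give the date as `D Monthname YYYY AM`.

JDN of Elul 12, 4777 AM = 2092766.
2092766 − 57 = 2092709.
JDN 2092709 in the Hebrew calendar is 14 Tammuz 4777 AM.

14 Tammuz 4777 AM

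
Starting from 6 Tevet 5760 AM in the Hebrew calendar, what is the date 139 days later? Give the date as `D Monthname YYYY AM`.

Counting 139 days forward from JDN 2451528 reaches JDN 2451667, which is 27 Nisan 5760 AM.

27 Nisan 5760 AM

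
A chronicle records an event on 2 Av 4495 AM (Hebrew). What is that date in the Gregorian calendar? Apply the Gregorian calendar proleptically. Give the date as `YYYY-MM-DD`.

Both dates share Julian Day Number 1989723; in the Gregorian calendar that is 30 July 735 CE.

0735-07-30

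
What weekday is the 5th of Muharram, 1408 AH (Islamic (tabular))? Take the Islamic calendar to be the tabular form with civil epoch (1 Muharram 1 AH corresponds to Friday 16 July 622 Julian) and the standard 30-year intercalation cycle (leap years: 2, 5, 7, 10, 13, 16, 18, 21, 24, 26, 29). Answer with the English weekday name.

This is JDN 2447038 (30 August 1987 Gregorian).
Since JDN mod 7 = 6 (0 = Monday), the day is Sunday.

Sunday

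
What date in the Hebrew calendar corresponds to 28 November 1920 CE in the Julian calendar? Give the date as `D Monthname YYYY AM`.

30 Kislev 5681 AM

Julian Day Number of the source date = 2422670.
Converting JDN 2422670 to the Hebrew calendar gives 30 Kislev 5681 AM.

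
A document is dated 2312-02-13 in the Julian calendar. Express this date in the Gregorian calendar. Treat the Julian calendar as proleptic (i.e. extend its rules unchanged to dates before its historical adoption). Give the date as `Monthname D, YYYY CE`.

February 29, 2312 CE

The Julian–Gregorian offset here is 16 days (Julian trailing).
13 February 2312 Julian + 16 days → 29 February 2312 Gregorian.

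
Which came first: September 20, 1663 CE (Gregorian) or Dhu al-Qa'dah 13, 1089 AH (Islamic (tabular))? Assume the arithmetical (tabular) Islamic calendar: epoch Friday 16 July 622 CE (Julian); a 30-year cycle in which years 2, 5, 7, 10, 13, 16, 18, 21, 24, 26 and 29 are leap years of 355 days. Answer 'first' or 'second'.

first

The two dates have Julian Day Numbers 2328721 and 2334298 respectively.
Since 2328721 < 2334298, the first date comes first.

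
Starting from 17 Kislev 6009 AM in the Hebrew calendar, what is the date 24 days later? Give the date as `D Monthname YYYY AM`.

11 Tevet 6009 AM

Counting 24 days forward from JDN 2542462 reaches JDN 2542486, which is 11 Tevet 6009 AM.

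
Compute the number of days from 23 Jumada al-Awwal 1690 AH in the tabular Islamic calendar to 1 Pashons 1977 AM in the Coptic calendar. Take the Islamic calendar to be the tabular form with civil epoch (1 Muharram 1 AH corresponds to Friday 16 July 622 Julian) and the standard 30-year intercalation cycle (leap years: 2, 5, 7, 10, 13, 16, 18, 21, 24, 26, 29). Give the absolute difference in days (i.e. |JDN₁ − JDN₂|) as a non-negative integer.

First date → JDN 2547105; second date → JDN 2547004.
The interval is |2547105 − 2547004| = 101 days.

101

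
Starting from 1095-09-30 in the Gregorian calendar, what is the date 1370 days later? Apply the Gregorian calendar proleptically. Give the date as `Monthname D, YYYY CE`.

JDN of 1095-09-30 = 2121273.
2121273 + 1370 = 2122643.
JDN 2122643 in the Gregorian calendar is July 1, 1099 CE.

July 1, 1099 CE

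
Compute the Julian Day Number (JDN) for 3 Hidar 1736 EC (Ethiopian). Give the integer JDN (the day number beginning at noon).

In the Gregorian calendar the same day is 11 November 1743.
JDN 2451545 is 1 January 2000 CE (Gregorian); the target day is −93553 days from there, so JDN = 2357992.

2357992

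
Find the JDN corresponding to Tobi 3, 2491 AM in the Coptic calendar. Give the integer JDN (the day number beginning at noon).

In the Gregorian calendar the same day is 17 January 2775.
JDN 2299161 is 15 October 1582 CE (Gregorian); the target day is +435463 days from there, so JDN = 2734624.

2734624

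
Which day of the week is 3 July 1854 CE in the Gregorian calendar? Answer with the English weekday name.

Monday

JDN 2398403 mod 7 = 0, and JDN 0 was a Monday, so this is a Monday.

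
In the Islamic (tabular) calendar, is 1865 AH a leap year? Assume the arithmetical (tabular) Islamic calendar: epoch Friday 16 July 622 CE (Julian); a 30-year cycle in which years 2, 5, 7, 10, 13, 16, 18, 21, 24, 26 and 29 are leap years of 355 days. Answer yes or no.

Year 1865 AH is year 5 of its 30-year cycle; leap positions are 2, 5, 7, 10, 13, 16, 18, 21, 24, 26, 29, so it is a leap year (355 days).

yes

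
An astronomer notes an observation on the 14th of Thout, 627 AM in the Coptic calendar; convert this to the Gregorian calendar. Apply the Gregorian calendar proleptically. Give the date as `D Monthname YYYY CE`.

16 September 910 CE

Both dates share Julian Day Number 2053689; in the Gregorian calendar that is 16 September 910 CE.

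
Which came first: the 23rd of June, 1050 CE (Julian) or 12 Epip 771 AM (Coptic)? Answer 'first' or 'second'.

first

The two dates have Julian Day Numbers 2104744 and 2106583 respectively.
Since 2104744 < 2106583, the first date comes first.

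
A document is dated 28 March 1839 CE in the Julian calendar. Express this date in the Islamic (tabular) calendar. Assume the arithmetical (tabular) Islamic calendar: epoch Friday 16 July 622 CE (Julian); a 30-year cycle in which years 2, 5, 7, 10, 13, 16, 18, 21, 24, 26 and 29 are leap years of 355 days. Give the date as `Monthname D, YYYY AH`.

Muharram 24, 1255 AH

Both dates share Julian Day Number 2392839; in the tabular Islamic calendar that is 24 Muharram 1255 AH.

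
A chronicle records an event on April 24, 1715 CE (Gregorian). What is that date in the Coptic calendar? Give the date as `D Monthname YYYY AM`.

18 Parmouti 1431 AM

Both dates share Julian Day Number 2347564; in the Coptic calendar that is 18 Parmouti 1431 AM.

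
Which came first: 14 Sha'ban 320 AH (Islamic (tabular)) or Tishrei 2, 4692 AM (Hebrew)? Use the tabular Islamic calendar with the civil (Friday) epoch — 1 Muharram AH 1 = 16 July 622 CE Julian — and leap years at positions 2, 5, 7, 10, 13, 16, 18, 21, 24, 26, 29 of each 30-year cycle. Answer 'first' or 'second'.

second

First date → JDN 2061703; second date → JDN 2061364.
JDN 2061364 < JDN 2061703, so the second date is earlier.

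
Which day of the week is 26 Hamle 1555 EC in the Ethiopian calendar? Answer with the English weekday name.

Tuesday

This is JDN 2292144 (30 July 1563 Gregorian).
JDN 2292144 mod 7 = 1, and JDN 0 was a Monday, so this is a Tuesday.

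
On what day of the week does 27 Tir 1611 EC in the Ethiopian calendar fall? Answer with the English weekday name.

Equivalently 1 February 1619 Gregorian, JDN 2312419.
JDN 2312419 mod 7 = 4, and JDN 0 was a Monday, so this is a Friday.

Friday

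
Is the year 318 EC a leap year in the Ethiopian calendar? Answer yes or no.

318 mod 4 = 2; in the Ethiopian calendar a year is leap when year mod 4 = 3, so it is a common year.

no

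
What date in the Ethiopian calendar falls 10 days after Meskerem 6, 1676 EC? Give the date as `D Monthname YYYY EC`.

16 Meskerem 1676 EC

JDN of Meskerem 6, 1676 EC = 2336020.
2336020 + 10 = 2336030.
JDN 2336030 in the Ethiopian calendar is 16 Meskerem 1676 EC.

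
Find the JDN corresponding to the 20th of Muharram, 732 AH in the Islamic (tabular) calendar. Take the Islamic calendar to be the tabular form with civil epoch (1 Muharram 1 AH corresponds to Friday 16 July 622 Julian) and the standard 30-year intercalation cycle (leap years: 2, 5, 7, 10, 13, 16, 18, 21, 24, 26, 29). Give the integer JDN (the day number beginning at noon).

2207501

In the proleptic Gregorian calendar the same day is 31 October 1331.
JDN 2299161 is 15 October 1582 CE (Gregorian); the target day is −91660 days from there, so JDN = 2207501.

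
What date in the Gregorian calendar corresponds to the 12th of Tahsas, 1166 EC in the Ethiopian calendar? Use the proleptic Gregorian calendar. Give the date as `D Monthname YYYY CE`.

15 December 1173 CE

Both dates share Julian Day Number 2149838; in the Gregorian calendar that is 15 December 1173 CE.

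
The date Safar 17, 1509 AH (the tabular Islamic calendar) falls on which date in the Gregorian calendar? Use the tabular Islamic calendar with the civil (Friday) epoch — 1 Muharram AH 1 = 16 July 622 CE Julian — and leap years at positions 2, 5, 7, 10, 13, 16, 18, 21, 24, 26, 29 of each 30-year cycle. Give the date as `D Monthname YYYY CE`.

7 October 2085 CE

Both dates share Julian Day Number 2482871; in the Gregorian calendar that is 7 October 2085 CE.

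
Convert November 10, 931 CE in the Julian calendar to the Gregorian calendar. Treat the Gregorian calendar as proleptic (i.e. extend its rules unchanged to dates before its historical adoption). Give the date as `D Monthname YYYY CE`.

15 November 931 CE

The Julian–Gregorian offset here is 5 days (Julian trailing).
10 November 931 Julian + 5 days → 15 November 931 Gregorian.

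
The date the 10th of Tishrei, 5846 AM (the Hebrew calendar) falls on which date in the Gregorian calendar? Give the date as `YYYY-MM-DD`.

2085-09-29

Both dates share Julian Day Number 2482863; in the Gregorian calendar that is 29 September 2085 CE.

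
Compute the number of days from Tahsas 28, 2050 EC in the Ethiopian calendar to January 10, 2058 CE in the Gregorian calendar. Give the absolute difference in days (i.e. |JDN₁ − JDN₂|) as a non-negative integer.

4

First date → JDN 2472735; second date → JDN 2472739.
The interval is |2472735 − 2472739| = 4 days.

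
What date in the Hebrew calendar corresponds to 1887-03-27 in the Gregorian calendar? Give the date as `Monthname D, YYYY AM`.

Nisan 2, 5647 AM

Both dates share Julian Day Number 2410358; in the Hebrew calendar that is 2 Nisan 5647 AM.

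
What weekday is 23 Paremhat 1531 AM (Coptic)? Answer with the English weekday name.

In the Gregorian calendar this is 31 March 1815 (JDN 2384064).
Since JDN mod 7 = 4 (0 = Monday), the day is Friday.

Friday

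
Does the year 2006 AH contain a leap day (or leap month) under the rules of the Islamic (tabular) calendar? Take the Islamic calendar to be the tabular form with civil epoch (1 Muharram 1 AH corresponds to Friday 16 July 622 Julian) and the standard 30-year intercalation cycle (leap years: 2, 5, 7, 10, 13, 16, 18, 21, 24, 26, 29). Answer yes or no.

Year 2006 AH is year 26 of its 30-year cycle; leap positions are 2, 5, 7, 10, 13, 16, 18, 21, 24, 26, 29, so it is a leap year (355 days).

yes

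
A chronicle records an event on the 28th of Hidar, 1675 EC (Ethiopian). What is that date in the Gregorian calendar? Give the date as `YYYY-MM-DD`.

1682-12-04

Both dates share Julian Day Number 2335736; in the Gregorian calendar that is 4 December 1682 CE.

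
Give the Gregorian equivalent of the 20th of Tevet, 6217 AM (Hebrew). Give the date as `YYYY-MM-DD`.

2457-01-17

Julian Day Number of the source date = 2618478.
Converting JDN 2618478 to the Gregorian calendar gives 17 January 2457 CE.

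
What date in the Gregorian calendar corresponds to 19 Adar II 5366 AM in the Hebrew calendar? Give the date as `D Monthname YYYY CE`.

Both dates share Julian Day Number 2307726; in the Gregorian calendar that is 28 March 1606 CE.

28 March 1606 CE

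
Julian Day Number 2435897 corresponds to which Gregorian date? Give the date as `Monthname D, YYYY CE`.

February 27, 1957 CE

Counting from JDN 2299161 = 15 Oct 1582 gives an offset of 136736 days.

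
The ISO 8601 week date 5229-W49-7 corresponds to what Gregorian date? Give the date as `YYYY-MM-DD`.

5229-12-09

ISO week 1 of 5229 is the week containing the first Thursday of 5229.
Week 49, day 7 (Sunday) lands on 5229-12-09.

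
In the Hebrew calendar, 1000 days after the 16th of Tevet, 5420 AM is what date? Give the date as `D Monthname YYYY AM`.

13 Tishrei 5423 AM

The starting date is JDN 2327362; 2327362 + 1000 = 2328362.
JDN 2328362 corresponds to 13 Tishrei 5423 AM.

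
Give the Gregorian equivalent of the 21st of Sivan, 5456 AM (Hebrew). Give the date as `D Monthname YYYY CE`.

21 June 1696 CE

Both dates share Julian Day Number 2340684; in the Gregorian calendar that is 21 June 1696 CE.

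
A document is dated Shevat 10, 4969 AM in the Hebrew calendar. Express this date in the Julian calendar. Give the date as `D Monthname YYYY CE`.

17 January 1209 CE

Both dates share Julian Day Number 2162662; in the Julian calendar that is 17 January 1209 CE.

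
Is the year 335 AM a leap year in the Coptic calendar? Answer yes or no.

yes

335 mod 4 = 3; in the Coptic calendar a year is leap when year mod 4 = 3, so it is a leap year.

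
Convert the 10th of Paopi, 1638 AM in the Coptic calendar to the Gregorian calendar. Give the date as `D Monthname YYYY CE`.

Both dates share Julian Day Number 2422983; in the Gregorian calendar that is 20 October 1921 CE.

20 October 1921 CE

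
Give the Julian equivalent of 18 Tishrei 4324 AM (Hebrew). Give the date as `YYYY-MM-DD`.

0563-09-21

Both dates share Julian Day Number 1926957; in the Julian calendar that is 21 September 563 CE.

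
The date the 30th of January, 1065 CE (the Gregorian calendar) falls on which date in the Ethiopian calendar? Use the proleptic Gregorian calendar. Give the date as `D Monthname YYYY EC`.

Julian Day Number of the source date = 2110073.
Converting JDN 2110073 to the Ethiopian calendar gives 29 Tir 1057 EC.

29 Tir 1057 EC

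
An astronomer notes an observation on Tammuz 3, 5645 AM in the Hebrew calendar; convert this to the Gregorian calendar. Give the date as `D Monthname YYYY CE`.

Both dates share Julian Day Number 2409709; in the Gregorian calendar that is 16 June 1885 CE.

16 June 1885 CE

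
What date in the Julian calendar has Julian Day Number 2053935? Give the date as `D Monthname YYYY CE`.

JDN 2053935 is 20 May 911 in the proleptic Gregorian calendar.
In the Julian calendar that day is 15 May 911 CE.

15 May 911 CE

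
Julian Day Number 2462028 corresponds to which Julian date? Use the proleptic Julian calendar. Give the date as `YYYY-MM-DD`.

The Gregorian equivalent of JDN 2462028 is 13 September 2028.
In the Julian calendar that day is 2028-08-31.

2028-08-31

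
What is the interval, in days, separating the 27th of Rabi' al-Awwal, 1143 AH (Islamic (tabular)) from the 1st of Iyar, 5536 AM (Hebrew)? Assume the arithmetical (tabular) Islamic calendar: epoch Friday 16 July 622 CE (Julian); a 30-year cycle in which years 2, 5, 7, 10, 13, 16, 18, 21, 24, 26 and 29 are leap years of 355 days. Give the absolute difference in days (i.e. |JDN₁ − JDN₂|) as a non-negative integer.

JDN of the first date = 2353212.
JDN of the second date = 2369841.
|2369841 − 2353212| = 16629.

16629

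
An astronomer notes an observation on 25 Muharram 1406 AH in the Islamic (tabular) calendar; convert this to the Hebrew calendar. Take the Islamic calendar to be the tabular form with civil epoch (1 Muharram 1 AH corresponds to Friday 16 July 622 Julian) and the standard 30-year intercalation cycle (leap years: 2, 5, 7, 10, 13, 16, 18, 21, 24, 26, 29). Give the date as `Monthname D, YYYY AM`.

Both dates share Julian Day Number 2446349; in the Hebrew calendar that is 25 Tishrei 5746 AM.

Tishrei 25, 5746 AM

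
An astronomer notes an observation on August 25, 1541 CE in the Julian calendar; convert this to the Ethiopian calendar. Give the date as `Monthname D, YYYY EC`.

Julian Day Number of the source date = 2284145.
Converting JDN 2284145 to the Ethiopian calendar gives 2 Pagume 1533 EC.

Pagume 2, 1533 EC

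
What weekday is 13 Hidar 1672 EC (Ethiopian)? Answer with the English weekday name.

This is JDN 2334626 (20 November 1679 Gregorian).
2334626 ≡ 0 (mod 7); counting from Monday = 0 gives Monday.

Monday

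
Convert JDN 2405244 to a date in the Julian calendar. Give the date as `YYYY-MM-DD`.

1873-03-14

JDN 2405244 is 26 March 1873 in the Gregorian calendar.
In the Julian calendar that day is 1873-03-14.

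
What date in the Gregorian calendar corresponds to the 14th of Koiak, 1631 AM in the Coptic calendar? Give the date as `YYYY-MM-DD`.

Julian Day Number of the source date = 2420490.
Converting JDN 2420490 to the Gregorian calendar gives 23 December 1914 CE.

1914-12-23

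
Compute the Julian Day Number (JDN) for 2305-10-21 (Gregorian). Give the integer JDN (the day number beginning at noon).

JDN 2299161 is 15 October 1582 CE (Gregorian); the target day is +264076 days from there, so JDN = 2563237.

2563237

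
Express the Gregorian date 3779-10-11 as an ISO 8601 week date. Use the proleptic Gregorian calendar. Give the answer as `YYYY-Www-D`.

3779-W41-1

The weekday is Monday (ISO weekday 1).
That Monday belongs to ISO week 41 of ISO year 3779.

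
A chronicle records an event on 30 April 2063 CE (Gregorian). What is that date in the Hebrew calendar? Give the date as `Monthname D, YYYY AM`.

Julian Day Number of the source date = 2474675.
Converting JDN 2474675 to the Hebrew calendar gives 1 Iyar 5823 AM.

Iyar 1, 5823 AM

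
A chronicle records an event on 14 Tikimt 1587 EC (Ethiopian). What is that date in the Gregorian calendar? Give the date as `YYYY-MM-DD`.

1594-10-21

Both dates share Julian Day Number 2303550; in the Gregorian calendar that is 21 October 1594 CE.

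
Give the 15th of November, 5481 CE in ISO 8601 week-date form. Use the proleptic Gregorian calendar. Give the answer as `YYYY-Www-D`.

The weekday is Tuesday (ISO weekday 2).
That Tuesday belongs to ISO week 46 of ISO year 5481.

5481-W46-2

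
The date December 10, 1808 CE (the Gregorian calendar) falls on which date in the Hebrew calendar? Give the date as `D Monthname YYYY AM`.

Julian Day Number of the source date = 2381762.
Converting JDN 2381762 to the Hebrew calendar gives 21 Kislev 5569 AM.

21 Kislev 5569 AM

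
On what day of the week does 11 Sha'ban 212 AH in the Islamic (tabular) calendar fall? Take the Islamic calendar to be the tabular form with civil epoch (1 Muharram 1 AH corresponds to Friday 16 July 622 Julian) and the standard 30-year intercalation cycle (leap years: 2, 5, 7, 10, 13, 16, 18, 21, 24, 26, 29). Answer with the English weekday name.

This is JDN 2023428 (9 November 827 Gregorian).
2023428 ≡ 1 (mod 7); counting from Monday = 0 gives Tuesday.

Tuesday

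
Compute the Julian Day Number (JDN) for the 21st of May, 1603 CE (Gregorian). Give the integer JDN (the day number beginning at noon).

2306684

JDN 2451545 is 1 January 2000 CE (Gregorian); the target day is −144861 days from there, so JDN = 2306684.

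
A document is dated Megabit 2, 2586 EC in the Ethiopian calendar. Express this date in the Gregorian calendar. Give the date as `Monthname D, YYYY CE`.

March 15, 2594 CE

Both dates share Julian Day Number 2668573; in the Gregorian calendar that is 15 March 2594 CE.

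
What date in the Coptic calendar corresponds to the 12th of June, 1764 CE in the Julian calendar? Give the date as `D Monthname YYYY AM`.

18 Paoni 1480 AM

Both dates share Julian Day Number 2365522; in the Coptic calendar that is 18 Paoni 1480 AM.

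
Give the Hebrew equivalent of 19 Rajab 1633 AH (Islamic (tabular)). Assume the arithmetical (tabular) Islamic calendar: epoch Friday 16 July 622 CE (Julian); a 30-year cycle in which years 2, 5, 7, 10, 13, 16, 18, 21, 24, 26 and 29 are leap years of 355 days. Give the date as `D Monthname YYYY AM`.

Julian Day Number of the source date = 2526961.
Converting JDN 2526961 to the Hebrew calendar gives 19 Sivan 5966 AM.

19 Sivan 5966 AM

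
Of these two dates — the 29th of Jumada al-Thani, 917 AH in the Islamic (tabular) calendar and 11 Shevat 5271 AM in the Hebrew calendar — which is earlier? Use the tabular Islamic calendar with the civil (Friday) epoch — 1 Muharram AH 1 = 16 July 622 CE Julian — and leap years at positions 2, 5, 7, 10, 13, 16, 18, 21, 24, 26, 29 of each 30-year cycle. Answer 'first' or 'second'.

The two dates have Julian Day Numbers 2273216 and 2272960 respectively.
Since 2272960 < 2273216, the second date comes first.

second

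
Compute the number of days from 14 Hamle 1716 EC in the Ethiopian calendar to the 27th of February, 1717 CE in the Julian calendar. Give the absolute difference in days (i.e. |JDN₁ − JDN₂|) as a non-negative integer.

First date → JDN 2350938; second date → JDN 2348250.
The interval is |2350938 − 2348250| = 2688 days.

2688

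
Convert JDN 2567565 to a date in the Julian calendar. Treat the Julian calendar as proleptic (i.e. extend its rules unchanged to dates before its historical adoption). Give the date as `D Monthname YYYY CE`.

11 August 2317 CE

JDN 2567565 is 27 August 2317 in the Gregorian calendar.
In the Julian calendar that day is 11 August 2317 CE.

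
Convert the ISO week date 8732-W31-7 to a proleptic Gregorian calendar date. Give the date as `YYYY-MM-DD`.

8732-08-07

ISO week 1 of 8732 is the week containing the first Thursday of 8732.
Week 31, day 7 (Sunday) lands on 8732-08-07.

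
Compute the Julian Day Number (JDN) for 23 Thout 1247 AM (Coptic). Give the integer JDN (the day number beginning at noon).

2280153

Equivalently 30 September 1530 (proleptic Gregorian).
JDN 2451545 is 1 January 2000 CE (Gregorian); the target day is −171392 days from there, so JDN = 2280153.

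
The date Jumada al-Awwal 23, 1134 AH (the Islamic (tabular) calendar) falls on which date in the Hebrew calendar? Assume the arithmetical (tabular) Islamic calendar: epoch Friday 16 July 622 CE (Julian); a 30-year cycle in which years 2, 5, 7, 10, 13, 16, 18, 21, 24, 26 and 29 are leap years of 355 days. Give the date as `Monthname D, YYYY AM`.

Julian Day Number of the source date = 2350077.
Converting JDN 2350077 to the Hebrew calendar gives 22 Adar 5482 AM.

Adar 22, 5482 AM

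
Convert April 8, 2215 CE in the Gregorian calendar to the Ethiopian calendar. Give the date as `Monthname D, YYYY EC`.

Megabit 28, 2207 EC

Julian Day Number of the source date = 2530169.
Converting JDN 2530169 to the Ethiopian calendar gives 28 Megabit 2207 EC.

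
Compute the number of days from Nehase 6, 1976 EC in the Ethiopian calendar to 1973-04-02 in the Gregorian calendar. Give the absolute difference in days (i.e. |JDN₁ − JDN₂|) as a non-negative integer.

JDN of the first date = 2445925.
JDN of the second date = 2441775.
|2441775 − 2445925| = 4150.

4150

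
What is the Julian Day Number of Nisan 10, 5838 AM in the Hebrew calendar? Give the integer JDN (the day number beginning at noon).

In the Gregorian calendar the same day is 24 March 2078.
JDN 2400001 is 17 November 1858 CE (Gregorian), MJD 0; the target day is +80116 days from there, so JDN = 2480117.

2480117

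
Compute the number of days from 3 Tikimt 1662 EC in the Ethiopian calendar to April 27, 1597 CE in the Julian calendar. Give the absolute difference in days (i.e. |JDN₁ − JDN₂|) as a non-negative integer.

26454

JDN of the first date = 2330933.
JDN of the second date = 2304479.
|2304479 − 2330933| = 26454.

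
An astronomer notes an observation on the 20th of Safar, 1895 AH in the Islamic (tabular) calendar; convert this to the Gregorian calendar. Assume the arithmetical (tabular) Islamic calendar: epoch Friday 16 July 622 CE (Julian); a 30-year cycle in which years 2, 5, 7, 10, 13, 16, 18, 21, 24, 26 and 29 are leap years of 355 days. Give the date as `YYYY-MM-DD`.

Both dates share Julian Day Number 2619659; in the Gregorian calendar that is 12 April 2460 CE.

2460-04-12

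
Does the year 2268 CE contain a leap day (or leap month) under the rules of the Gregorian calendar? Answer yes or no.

2268 is divisible by 4 and not by 100, so it is a leap year.

yes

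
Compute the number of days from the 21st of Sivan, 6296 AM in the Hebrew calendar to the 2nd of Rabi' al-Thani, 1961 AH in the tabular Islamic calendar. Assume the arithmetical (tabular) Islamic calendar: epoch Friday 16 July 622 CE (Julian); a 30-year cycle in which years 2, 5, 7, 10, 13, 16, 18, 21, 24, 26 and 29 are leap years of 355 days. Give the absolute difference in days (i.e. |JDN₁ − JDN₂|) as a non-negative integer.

JDN of the first date = 2647477.
JDN of the second date = 2643089.
|2643089 − 2647477| = 4388.

4388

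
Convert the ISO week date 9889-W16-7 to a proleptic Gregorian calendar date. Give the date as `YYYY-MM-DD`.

9889-04-21

ISO week 1 of 9889 is the week containing the first Thursday of 9889.
Week 16, day 7 (Sunday) lands on 9889-04-21.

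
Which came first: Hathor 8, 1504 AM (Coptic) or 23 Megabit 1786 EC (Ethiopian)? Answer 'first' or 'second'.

First date → JDN 2374068; second date → JDN 2376394.
JDN 2374068 < JDN 2376394, so the first date is earlier.

first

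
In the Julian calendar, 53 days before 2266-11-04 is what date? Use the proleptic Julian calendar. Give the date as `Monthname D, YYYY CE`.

September 12, 2266 CE

The starting date is JDN 2549022; 2549022 − 53 = 2548969.
JDN 2548969 corresponds to September 12, 2266 CE.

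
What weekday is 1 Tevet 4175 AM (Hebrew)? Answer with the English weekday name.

Sunday

This is JDN 1872604 (30 November 414 Gregorian).
1872604 ≡ 6 (mod 7); counting from Monday = 0 gives Sunday.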